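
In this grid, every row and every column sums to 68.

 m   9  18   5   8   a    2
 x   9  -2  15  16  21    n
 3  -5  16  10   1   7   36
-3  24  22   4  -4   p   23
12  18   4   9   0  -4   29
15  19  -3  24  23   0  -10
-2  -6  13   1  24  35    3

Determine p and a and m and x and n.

p = 2, a = 7, m = 19, x = 24, n = -15

Column 7: 2 + 36 + 23 + 29 − 10 + 3 = 83, so its missing entry is 68 − 83 = -15.
Row 2: 9 − 2 + 15 + 16 + 21 − 15 = 44, so its missing entry is 68 − 44 = 24.
Column 1: 24 + 3 − 3 + 12 + 15 − 2 = 49, so its missing entry is 68 − 49 = 19.
Row 1: 19 + 9 + 18 + 5 + 8 + 2 = 61, so its missing entry is 68 − 61 = 7.
Row 4: -3 + 24 + 22 + 4 − 4 + 23 = 66, so its missing entry is 68 − 66 = 2.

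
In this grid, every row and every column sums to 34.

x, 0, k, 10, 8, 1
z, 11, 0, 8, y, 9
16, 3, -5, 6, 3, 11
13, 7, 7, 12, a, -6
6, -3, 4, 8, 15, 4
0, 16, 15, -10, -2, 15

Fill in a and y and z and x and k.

The known cells in row 4 total 33, leaving 34 − 33 = 1 for the blank.
The known cells in column 5 total 25, leaving 34 − 25 = 9 for the blank.
The known cells in column 3 total 21, leaving 34 − 21 = 13 for the blank.
The known cells in row 1 total 32, leaving 34 − 32 = 2 for the blank.
The known cells in row 2 total 37, leaving 34 − 37 = -3 for the blank.

a = 1, y = 9, z = -3, x = 2, k = 13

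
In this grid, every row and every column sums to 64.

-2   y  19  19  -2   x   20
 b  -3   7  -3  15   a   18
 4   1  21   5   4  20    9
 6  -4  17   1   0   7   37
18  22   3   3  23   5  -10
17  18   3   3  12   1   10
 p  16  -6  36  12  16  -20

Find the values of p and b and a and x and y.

Column 2: -3 + 1 − 4 + 22 + 18 + 16 = 50, so its missing entry is 64 − 50 = 14.
Row 1: -2 + 14 + 19 + 19 − 2 + 20 = 68, so its missing entry is 64 − 68 = -4.
Column 6: -4 + 20 + 7 + 5 + 1 + 16 = 45, so its missing entry is 64 − 45 = 19.
Row 7: 16 − 6 + 36 + 12 + 16 − 20 = 54, so its missing entry is 64 − 54 = 10.
Row 2: -3 + 7 − 3 + 15 + 19 + 18 = 53, so its missing entry is 64 − 53 = 11.

p = 10, b = 11, a = 19, x = -4, y = 14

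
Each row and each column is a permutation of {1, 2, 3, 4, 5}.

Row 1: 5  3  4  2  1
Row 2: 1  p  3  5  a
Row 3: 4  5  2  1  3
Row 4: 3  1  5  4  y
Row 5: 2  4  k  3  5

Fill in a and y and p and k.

a = 4, y = 2, p = 2, k = 1

At (row 2, col 2): column 2 already has {1, 3, 4, 5}, so the value is 2.
For row 2, column 5: row 2 already has {1, 2, 3, 5}; that leaves 4.
For row 4, column 5: row 4 already has {1, 3, 4, 5}; that leaves 2.
At (row 5, col 3): row 5 already has {2, 3, 4, 5}, so the value is 1.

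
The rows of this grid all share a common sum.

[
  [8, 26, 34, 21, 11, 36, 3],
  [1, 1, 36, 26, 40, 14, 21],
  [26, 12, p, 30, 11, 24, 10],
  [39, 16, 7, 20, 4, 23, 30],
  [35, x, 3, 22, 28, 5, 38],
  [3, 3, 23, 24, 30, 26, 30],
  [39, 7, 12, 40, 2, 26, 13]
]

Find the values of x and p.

Rows 1 and 6 both add up to 139, so every row sums to 139.
Row 5: 35 + 3 + 22 + 28 + 5 + 38 = 131, so the missing entry is 139 − 131 = 8.
Row 3: 26 + 12 + 30 + 11 + 24 + 10 = 113, so the missing entry is 139 − 113 = 26.

x = 8, p = 26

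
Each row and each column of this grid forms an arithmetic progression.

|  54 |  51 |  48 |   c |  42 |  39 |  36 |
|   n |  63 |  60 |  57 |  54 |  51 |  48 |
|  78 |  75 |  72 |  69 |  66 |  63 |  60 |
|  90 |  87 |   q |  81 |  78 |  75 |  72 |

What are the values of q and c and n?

q = 84, c = 45, n = 66

Along each row the entries change by -3 per step; down each column they change by 12.
Row 4: from 90 at column 1, stepping by -3 to column 3 gives 84.
Row 1: from 54 at column 1, stepping by -3 to column 4 gives 45.
Row 2: from 63 at column 2, stepping by -3 to column 1 gives 66.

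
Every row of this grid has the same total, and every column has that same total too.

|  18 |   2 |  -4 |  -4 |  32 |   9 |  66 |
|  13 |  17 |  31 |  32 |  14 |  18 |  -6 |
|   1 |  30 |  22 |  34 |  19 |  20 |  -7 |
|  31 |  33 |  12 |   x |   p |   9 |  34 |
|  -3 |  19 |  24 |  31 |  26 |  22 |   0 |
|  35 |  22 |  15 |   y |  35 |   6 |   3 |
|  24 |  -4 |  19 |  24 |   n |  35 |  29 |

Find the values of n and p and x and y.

n = -8, p = 1, x = -1, y = 3

Rows 1 and 2 both sum to 119, so that's the common total.
Row 6 has 35 + 22 + 15 + 35 + 6 + 3 = 116; the blank must be 119 − 116 = 3.
Column 4 has -4 + 32 + 34 + 31 + 3 + 24 = 120; the blank must be 119 − 120 = -1.
Row 7 has 24 − 4 + 19 + 24 + 35 + 29 = 127; the blank must be 119 − 127 = -8.
Row 4 has 31 + 33 + 12 − 1 + 9 + 34 = 118; the blank must be 119 − 118 = 1.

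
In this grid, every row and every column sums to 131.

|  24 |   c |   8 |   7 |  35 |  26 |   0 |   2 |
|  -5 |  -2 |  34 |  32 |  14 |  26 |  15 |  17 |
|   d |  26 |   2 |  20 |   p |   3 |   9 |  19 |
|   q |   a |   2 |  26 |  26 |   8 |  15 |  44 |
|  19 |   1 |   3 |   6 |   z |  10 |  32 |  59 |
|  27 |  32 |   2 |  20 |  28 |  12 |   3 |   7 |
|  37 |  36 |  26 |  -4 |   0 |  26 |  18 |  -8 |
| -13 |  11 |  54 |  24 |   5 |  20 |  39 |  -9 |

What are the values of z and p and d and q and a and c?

The known cells in row 5 total 130, leaving 131 − 130 = 1 for the blank.
The known cells in row 1 total 102, leaving 131 − 102 = 29 for the blank.
The known cells in column 5 total 109, leaving 131 − 109 = 22 for the blank.
The known cells in column 2 total 133, leaving 131 − 133 = -2 for the blank.
The known cells in row 3 total 101, leaving 131 − 101 = 30 for the blank.
The known cells in row 4 total 119, leaving 131 − 119 = 12 for the blank.

z = 1, p = 22, d = 30, q = 12, a = -2, c = 29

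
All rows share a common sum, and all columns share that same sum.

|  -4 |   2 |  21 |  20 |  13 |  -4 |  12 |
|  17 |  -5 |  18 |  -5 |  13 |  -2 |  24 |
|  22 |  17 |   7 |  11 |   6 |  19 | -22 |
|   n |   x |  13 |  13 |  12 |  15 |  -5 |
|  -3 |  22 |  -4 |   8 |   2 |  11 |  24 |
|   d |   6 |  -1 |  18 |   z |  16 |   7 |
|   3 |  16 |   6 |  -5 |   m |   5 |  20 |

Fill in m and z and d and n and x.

m = 15, z = -1, d = 15, n = 10, x = 2

Rows 1 and 2 both sum to 60, so that's the common total.
The known cells in column 2 total 58, leaving 60 − 58 = 2 for the blank.
The known cells in row 7 total 45, leaving 60 − 45 = 15 for the blank.
The known cells in column 5 total 61, leaving 60 − 61 = -1 for the blank.
The known cells in row 4 total 50, leaving 60 − 50 = 10 for the blank.
The known cells in row 6 total 45, leaving 60 − 45 = 15 for the blank.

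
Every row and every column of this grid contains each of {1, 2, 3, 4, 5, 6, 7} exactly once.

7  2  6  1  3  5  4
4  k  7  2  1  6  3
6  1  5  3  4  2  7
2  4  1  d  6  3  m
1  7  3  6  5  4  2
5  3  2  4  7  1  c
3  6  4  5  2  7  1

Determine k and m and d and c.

For row 2, column 2: row 2 already has {1, 2, 3, 4, 6, 7}; that leaves 5.
For row 4, column 4: column 4 already has {1, 2, 3, 4, 5, 6}; that leaves 7.
At (row 6, col 7): row 6 already has {1, 2, 3, 4, 5, 7}, so the value is 6.
Cell (4,7): row 4 already has {1, 2, 3, 4, 6, 7} → 5.

k = 5, m = 5, d = 7, c = 6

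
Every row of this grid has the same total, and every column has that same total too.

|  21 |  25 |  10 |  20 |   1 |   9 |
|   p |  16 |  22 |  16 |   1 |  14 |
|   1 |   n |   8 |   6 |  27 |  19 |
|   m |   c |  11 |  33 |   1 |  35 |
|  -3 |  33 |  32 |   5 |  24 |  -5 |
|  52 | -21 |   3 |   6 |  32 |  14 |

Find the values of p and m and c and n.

p = 17, m = -2, c = 8, n = 25

Rows 1 and 5 both sum to 86, so that's the common total.
Row 2 has 16 + 22 + 16 + 1 + 14 = 69; the blank must be 86 − 69 = 17.
Row 3 has 1 + 8 + 6 + 27 + 19 = 61; the blank must be 86 − 61 = 25.
Column 2 has 25 + 16 + 25 + 33 − 21 = 78; the blank must be 86 − 78 = 8.
Row 4 has 8 + 11 + 33 + 1 + 35 = 88; the blank must be 86 − 88 = -2.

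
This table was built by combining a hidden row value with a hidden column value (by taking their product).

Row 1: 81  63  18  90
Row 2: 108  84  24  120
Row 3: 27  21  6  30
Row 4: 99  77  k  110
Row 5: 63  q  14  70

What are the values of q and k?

q = 49, k = 22

Each row is a constant multiple of every other row — this is a multiplication table with the headers hidden.
Row 5 is 70/90 = 7/9 times row 1, so its entry in column 2 is 63 × 7/9 = 49.
Row 4 is 110/90 = 11/9 times row 1, so its entry in column 3 is 18 × 11/9 = 22.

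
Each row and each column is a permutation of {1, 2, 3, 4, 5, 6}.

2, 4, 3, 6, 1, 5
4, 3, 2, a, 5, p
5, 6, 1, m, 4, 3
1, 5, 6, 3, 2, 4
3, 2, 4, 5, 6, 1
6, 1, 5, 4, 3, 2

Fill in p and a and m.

For row 3, column 4: row 3 already has {1, 3, 4, 5, 6}; that leaves 2.
For row 2, column 4: column 4 already has {2, 3, 4, 5, 6}; that leaves 1.
Cell (2,6): row 2 already has {1, 2, 3, 4, 5} → 6.

p = 6, a = 1, m = 2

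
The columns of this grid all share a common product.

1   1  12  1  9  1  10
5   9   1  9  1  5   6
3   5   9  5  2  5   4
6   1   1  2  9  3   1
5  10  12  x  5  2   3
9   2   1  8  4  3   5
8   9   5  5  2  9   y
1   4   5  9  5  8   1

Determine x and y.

Columns 2 and 6 each multiply to 32400, so every column has product 32400.
Column 4: 1×9×5×2×8×5×9 = 32400, so the missing entry is 32400 ÷ 32400 = 1.
Column 7: 10×6×4×1×3×5×1 = 3600, so the missing entry is 32400 ÷ 3600 = 9.

x = 1, y = 9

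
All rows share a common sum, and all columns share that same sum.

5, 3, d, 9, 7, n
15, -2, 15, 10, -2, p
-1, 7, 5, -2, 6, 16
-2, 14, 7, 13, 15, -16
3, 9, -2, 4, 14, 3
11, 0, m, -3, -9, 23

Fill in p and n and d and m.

Rows 3 and 4 both sum to 31, so that's the common total.
The known cells in row 6 total 22, leaving 31 − 22 = 9 for the blank.
The known cells in column 3 total 34, leaving 31 − 34 = -3 for the blank.
The known cells in row 1 total 21, leaving 31 − 21 = 10 for the blank.
The known cells in row 2 total 36, leaving 31 − 36 = -5 for the blank.

p = -5, n = 10, d = -3, m = 9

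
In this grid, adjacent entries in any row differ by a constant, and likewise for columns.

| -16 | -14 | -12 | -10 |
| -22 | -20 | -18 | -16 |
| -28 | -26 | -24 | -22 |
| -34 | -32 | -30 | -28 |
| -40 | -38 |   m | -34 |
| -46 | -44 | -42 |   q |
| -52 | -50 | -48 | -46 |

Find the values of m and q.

Along each row the entries change by 2 per step; down each column they change by -6.
Row 5: from -40 at column 1, stepping by 2 to column 3 gives -36.
Row 6: from -46 at column 1, stepping by 2 to column 4 gives -40.

m = -36, q = -40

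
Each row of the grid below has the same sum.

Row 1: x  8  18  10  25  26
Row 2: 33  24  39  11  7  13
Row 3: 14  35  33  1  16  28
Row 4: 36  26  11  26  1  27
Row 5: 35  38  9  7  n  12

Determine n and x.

Row 2 sums to 127 and so does row 3; that's the common total.
In row 5 the known cells total 101, leaving 127 − 101 = 26.
In row 1 the known cells total 87, leaving 127 − 87 = 40.

n = 26, x = 40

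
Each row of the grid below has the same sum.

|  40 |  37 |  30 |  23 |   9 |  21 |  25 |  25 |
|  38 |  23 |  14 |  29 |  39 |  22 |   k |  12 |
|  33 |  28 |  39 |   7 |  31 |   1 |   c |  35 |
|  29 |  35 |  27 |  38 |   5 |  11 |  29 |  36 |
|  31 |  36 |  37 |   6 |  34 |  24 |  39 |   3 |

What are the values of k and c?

Rows 1 and 4 both add up to 210, so every row sums to 210.
Row 2: 38 + 23 + 14 + 29 + 39 + 22 + 12 = 177, so the missing entry is 210 − 177 = 33.
Row 3: 33 + 28 + 39 + 7 + 31 + 1 + 35 = 174, so the missing entry is 210 − 174 = 36.

k = 33, c = 36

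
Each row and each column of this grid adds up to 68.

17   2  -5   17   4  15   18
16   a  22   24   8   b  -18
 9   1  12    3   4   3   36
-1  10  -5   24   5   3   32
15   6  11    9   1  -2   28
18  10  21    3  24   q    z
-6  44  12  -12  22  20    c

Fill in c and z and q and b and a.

c = -12, z = -16, q = 8, b = 21, a = -5

Column 2 has 2 + 1 + 10 + 6 + 10 + 44 = 73; the blank must be 68 − 73 = -5.
Row 2 has 16 − 5 + 22 + 24 + 8 − 18 = 47; the blank must be 68 − 47 = 21.
Column 6 has 15 + 21 + 3 + 3 − 2 + 20 = 60; the blank must be 68 − 60 = 8.
Row 6 has 18 + 10 + 21 + 3 + 24 + 8 = 84; the blank must be 68 − 84 = -16.
Row 7 has -6 + 44 + 12 − 12 + 22 + 20 = 80; the blank must be 68 − 80 = -12.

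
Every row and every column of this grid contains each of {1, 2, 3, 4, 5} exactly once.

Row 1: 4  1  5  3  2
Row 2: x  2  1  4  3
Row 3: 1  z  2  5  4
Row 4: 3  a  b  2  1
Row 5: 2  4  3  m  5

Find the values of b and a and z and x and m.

Cell (3,2): row 3 already has {1, 2, 4, 5} → 3.
Cell (5,4): row 5 already has {2, 3, 4, 5} → 1.
For row 4, column 2: column 2 already has {1, 2, 3, 4}; that leaves 5.
At (row 2, col 1): row 2 already has {1, 2, 3, 4}, so the value is 5.
Cell (4,3): row 4 already has {1, 2, 3, 5} → 4.

b = 4, a = 5, z = 3, x = 5, m = 1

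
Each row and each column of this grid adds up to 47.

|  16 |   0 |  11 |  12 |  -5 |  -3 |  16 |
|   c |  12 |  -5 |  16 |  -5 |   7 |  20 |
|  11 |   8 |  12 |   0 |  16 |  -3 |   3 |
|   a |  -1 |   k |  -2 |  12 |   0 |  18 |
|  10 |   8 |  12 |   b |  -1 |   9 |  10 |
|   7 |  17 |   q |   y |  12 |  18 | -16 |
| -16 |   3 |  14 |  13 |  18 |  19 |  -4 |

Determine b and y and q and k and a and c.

b = -1, y = 9, q = 0, k = 3, a = 17, c = 2

The known cells in row 5 total 48, leaving 47 − 48 = -1 for the blank.
The known cells in row 2 total 45, leaving 47 − 45 = 2 for the blank.
The known cells in column 1 total 30, leaving 47 − 30 = 17 for the blank.
The known cells in column 4 total 38, leaving 47 − 38 = 9 for the blank.
The known cells in row 4 total 44, leaving 47 − 44 = 3 for the blank.
The known cells in row 6 total 47, leaving 47 − 47 = 0 for the blank.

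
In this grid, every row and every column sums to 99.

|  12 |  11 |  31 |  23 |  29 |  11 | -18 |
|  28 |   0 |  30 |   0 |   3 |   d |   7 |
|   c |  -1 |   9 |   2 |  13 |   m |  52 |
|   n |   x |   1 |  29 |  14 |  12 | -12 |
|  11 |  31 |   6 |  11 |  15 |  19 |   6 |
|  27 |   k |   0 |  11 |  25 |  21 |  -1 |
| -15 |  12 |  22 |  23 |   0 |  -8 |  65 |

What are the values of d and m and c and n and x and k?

d = 31, m = 13, c = 11, n = 25, x = 30, k = 16

Row 2: 28 + 0 + 30 + 0 + 3 + 7 = 68, so its missing entry is 99 − 68 = 31.
Row 6: 27 + 0 + 11 + 25 + 21 − 1 = 83, so its missing entry is 99 − 83 = 16.
Column 2: 11 + 0 − 1 + 31 + 16 + 12 = 69, so its missing entry is 99 − 69 = 30.
Row 4: 30 + 1 + 29 + 14 + 12 − 12 = 74, so its missing entry is 99 − 74 = 25.
Column 1: 12 + 28 + 25 + 11 + 27 − 15 = 88, so its missing entry is 99 − 88 = 11.
Row 3: 11 − 1 + 9 + 2 + 13 + 52 = 86, so its missing entry is 99 − 86 = 13.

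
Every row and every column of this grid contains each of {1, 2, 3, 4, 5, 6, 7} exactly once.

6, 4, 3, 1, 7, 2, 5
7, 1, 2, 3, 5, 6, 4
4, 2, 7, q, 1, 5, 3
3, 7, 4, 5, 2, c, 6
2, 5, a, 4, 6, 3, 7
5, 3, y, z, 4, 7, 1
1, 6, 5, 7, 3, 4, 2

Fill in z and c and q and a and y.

For row 5, column 3: row 5 already has {2, 3, 4, 5, 6, 7}; that leaves 1.
At (row 3, col 4): row 3 already has {1, 2, 3, 4, 5, 7}, so the value is 6.
At (row 6, col 4): column 4 already has {1, 3, 4, 5, 6, 7}, so the value is 2.
At (row 4, col 6): row 4 already has {2, 3, 4, 5, 6, 7}, so the value is 1.
Cell (6,3): row 6 already has {1, 2, 3, 4, 5, 7} → 6.

z = 2, c = 1, q = 6, a = 1, y = 6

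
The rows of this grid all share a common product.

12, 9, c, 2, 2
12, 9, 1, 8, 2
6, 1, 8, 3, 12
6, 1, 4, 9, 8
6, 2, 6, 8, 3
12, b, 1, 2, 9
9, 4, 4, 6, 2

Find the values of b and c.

Rows 4 and 7 each multiply to 1728, so every row has product 1728.
Row 6: 12×1×2×9 = 216, so the missing entry is 1728 ÷ 216 = 8.
Row 1: 12×9×2×2 = 432, so the missing entry is 1728 ÷ 432 = 4.

b = 8, c = 4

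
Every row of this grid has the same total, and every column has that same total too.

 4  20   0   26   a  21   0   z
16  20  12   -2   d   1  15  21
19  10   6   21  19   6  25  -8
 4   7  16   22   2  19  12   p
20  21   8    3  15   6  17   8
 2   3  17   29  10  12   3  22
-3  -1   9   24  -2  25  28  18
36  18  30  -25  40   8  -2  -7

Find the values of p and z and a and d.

Rows 3 and 5 both sum to 98, so that's the common total.
Row 4 has 4 + 7 + 16 + 22 + 2 + 19 + 12 = 82; the blank must be 98 − 82 = 16.
Column 8 has 21 − 8 + 16 + 8 + 22 + 18 − 7 = 70; the blank must be 98 − 70 = 28.
Row 1 has 4 + 20 + 0 + 26 + 21 + 0 + 28 = 99; the blank must be 98 − 99 = -1.
Row 2 has 16 + 20 + 12 − 2 + 1 + 15 + 21 = 83; the blank must be 98 − 83 = 15.

p = 16, z = 28, a = -1, d = 15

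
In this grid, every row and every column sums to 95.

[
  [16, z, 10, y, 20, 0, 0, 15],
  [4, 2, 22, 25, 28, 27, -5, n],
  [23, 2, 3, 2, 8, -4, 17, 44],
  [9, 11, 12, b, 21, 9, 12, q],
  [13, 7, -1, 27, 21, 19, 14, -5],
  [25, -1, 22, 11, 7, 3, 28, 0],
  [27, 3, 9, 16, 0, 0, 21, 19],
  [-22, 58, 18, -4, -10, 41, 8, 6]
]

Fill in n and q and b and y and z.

n = -8, q = 24, b = -3, y = 21, z = 13

Column 2 has 2 + 2 + 11 + 7 − 1 + 3 + 58 = 82; the blank must be 95 − 82 = 13.
Row 1 has 16 + 13 + 10 + 20 + 0 + 0 + 15 = 74; the blank must be 95 − 74 = 21.
Row 2 has 4 + 2 + 22 + 25 + 28 + 27 − 5 = 103; the blank must be 95 − 103 = -8.
Column 8 has 15 − 8 + 44 − 5 + 0 + 19 + 6 = 71; the blank must be 95 − 71 = 24.
Row 4 has 9 + 11 + 12 + 21 + 9 + 12 + 24 = 98; the blank must be 95 − 98 = -3.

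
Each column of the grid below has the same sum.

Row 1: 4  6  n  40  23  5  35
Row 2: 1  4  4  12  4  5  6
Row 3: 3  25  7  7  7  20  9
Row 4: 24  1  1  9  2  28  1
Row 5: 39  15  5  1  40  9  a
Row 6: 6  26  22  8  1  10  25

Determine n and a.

Columns 1 and 4 both add up to 77, so every column sums to 77.
Column 3: 4 + 7 + 1 + 5 + 22 = 39, so the missing entry is 77 − 39 = 38.
Column 7: 35 + 6 + 9 + 1 + 25 = 76, so the missing entry is 77 − 76 = 1.

n = 38, a = 1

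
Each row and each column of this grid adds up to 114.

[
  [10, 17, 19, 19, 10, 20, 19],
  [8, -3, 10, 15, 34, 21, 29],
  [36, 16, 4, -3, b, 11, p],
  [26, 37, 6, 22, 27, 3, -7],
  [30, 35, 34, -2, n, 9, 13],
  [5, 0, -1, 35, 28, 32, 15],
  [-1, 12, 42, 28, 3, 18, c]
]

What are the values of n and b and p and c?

n = -5, b = 17, p = 33, c = 12

The known cells in row 5 total 119, leaving 114 − 119 = -5 for the blank.
The known cells in column 5 total 97, leaving 114 − 97 = 17 for the blank.
The known cells in row 3 total 81, leaving 114 − 81 = 33 for the blank.
The known cells in row 7 total 102, leaving 114 − 102 = 12 for the blank.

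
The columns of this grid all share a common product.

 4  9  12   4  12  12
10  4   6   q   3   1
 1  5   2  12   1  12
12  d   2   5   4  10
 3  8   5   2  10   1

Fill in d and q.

d = 1, q = 3

Columns 1 and 6 each multiply to 1440, so every column has product 1440.
Column 2: 9×4×5×8 = 1440, so the missing entry is 1440 ÷ 1440 = 1.
Column 4: 4×12×5×2 = 480, so the missing entry is 1440 ÷ 480 = 3.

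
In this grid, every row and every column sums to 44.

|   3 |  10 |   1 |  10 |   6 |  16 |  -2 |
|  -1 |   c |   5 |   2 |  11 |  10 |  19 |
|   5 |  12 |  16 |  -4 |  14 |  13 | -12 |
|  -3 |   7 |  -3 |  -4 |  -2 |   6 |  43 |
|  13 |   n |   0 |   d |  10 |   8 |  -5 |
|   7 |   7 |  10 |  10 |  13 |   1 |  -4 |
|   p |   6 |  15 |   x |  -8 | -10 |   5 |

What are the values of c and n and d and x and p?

Row 2: -1 + 5 + 2 + 11 + 10 + 19 = 46, so its missing entry is 44 − 46 = -2.
Column 1: 3 − 1 + 5 − 3 + 13 + 7 = 24, so its missing entry is 44 − 24 = 20.
Row 7: 20 + 6 + 15 − 8 − 10 + 5 = 28, so its missing entry is 44 − 28 = 16.
Column 4: 10 + 2 − 4 − 4 + 10 + 16 = 30, so its missing entry is 44 − 30 = 14.
Row 5: 13 + 0 + 14 + 10 + 8 − 5 = 40, so its missing entry is 44 − 40 = 4.

c = -2, n = 4, d = 14, x = 16, p = 20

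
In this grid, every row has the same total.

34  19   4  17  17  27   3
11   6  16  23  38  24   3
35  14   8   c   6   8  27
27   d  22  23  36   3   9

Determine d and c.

Row 1 sums to 121 and so does row 2; that's the common total.
In row 4 the known cells total 120, leaving 121 − 120 = 1.
In row 3 the known cells total 98, leaving 121 − 98 = 23.

d = 1, c = 23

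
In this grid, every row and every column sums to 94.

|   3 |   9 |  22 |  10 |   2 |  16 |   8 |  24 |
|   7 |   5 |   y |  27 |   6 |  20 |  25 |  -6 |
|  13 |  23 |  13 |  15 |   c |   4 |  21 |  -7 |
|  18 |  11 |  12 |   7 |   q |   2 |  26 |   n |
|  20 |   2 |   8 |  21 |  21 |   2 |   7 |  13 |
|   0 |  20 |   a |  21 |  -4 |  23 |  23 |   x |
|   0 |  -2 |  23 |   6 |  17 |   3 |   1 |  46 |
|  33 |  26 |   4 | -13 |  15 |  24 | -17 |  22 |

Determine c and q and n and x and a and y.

The known cells in row 3 total 82, leaving 94 − 82 = 12 for the blank.
The known cells in row 2 total 84, leaving 94 − 84 = 10 for the blank.
The known cells in column 5 total 69, leaving 94 − 69 = 25 for the blank.
The known cells in row 4 total 101, leaving 94 − 101 = -7 for the blank.
The known cells in column 8 total 85, leaving 94 − 85 = 9 for the blank.
The known cells in row 6 total 92, leaving 94 − 92 = 2 for the blank.

c = 12, q = 25, n = -7, x = 9, a = 2, y = 10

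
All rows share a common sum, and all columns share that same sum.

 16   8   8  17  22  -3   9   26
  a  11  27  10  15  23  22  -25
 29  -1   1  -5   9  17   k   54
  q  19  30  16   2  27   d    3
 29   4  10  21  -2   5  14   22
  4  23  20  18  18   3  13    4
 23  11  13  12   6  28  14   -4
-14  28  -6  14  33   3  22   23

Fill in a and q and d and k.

a = 20, q = -4, d = 10, k = -1

Rows 1 and 5 both sum to 103, so that's the common total.
Row 2 has 11 + 27 + 10 + 15 + 23 + 22 − 25 = 83; the blank must be 103 − 83 = 20.
Row 3 has 29 − 1 + 1 − 5 + 9 + 17 + 54 = 104; the blank must be 103 − 104 = -1.
Column 7 has 9 + 22 − 1 + 14 + 13 + 14 + 22 = 93; the blank must be 103 − 93 = 10.
Row 4 has 19 + 30 + 16 + 2 + 27 + 10 + 3 = 107; the blank must be 103 − 107 = -4.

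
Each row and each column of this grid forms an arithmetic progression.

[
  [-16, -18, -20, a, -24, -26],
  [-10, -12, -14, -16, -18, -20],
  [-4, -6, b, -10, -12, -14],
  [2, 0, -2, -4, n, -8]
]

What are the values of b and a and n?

Along each row the entries change by -2 per step; down each column they change by 6.
Row 3: from -4 at column 1, stepping by -2 to column 3 gives -8.
Row 1: from -16 at column 1, stepping by -2 to column 4 gives -22.
Row 4: from 2 at column 1, stepping by -2 to column 5 gives -6.

b = -8, a = -22, n = -6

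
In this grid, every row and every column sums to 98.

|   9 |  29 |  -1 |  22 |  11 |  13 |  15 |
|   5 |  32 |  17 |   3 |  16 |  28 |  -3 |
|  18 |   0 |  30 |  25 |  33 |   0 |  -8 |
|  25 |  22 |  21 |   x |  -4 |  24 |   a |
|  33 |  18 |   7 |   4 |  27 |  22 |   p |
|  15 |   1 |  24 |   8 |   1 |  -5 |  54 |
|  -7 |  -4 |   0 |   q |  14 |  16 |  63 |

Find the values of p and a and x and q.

p = -13, a = -10, x = 20, q = 16

Row 7: -7 − 4 + 0 + 14 + 16 + 63 = 82, so its missing entry is 98 − 82 = 16.
Row 5: 33 + 18 + 7 + 4 + 27 + 22 = 111, so its missing entry is 98 − 111 = -13.
Column 4: 22 + 3 + 25 + 4 + 8 + 16 = 78, so its missing entry is 98 − 78 = 20.
Row 4: 25 + 22 + 21 + 20 − 4 + 24 = 108, so its missing entry is 98 − 108 = -10.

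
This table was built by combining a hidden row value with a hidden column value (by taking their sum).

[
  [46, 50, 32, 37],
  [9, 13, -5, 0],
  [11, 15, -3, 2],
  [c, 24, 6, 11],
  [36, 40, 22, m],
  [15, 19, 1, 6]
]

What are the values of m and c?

The difference between any two rows is the same in every column — this is an addition table with the headers hidden.
Row 5 minus row 1 is 40 − 50 = -10, so its entry in column 4 is 37 + (-10) = 27.
Row 4 minus row 1 is 24 − 50 = -26, so its entry in column 1 is 46 + (-26) = 20.

m = 27, c = 20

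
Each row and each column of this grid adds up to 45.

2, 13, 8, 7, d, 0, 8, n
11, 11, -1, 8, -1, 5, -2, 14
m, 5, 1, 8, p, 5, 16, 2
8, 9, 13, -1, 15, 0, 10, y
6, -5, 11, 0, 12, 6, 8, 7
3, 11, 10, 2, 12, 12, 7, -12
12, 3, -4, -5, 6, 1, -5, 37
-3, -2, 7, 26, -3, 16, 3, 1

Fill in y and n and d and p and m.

y = -9, n = 5, d = 2, p = 2, m = 6

Row 4: 8 + 9 + 13 − 1 + 15 + 0 + 10 = 54, so its missing entry is 45 − 54 = -9.
Column 8: 14 + 2 − 9 + 7 − 12 + 37 + 1 = 40, so its missing entry is 45 − 40 = 5.
Row 1: 2 + 13 + 8 + 7 + 0 + 8 + 5 = 43, so its missing entry is 45 − 43 = 2.
Column 5: 2 − 1 + 15 + 12 + 12 + 6 − 3 = 43, so its missing entry is 45 − 43 = 2.
Row 3: 5 + 1 + 8 + 2 + 5 + 16 + 2 = 39, so its missing entry is 45 − 39 = 6.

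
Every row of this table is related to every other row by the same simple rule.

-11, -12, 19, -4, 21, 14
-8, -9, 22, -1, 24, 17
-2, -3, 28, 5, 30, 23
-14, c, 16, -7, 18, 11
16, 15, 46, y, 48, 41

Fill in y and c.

The difference between any two rows is the same in every column — this is an addition table with the headers hidden.
Row 5 minus row 1 is 16 − (-11) = 27, so its entry in column 4 is -4 + 27 = 23.
Row 4 minus row 1 is -14 − (-11) = -3, so its entry in column 2 is -12 + (-3) = -15.

y = 23, c = -15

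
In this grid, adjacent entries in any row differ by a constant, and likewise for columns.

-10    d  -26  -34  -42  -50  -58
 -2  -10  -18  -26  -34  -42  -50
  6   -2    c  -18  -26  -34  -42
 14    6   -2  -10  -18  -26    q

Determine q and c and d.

Along each row the entries change by -8 per step; down each column they change by 8.
Row 4: from 14 at column 1, stepping by -8 to column 7 gives -34.
Row 3: from 6 at column 1, stepping by -8 to column 3 gives -10.
Row 1: from -10 at column 1, stepping by -8 to column 2 gives -18.

q = -34, c = -10, d = -18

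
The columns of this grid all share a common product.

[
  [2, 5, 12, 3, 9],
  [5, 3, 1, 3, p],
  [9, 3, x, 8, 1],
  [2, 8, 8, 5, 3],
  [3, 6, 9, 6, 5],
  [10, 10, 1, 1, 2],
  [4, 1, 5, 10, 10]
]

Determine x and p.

Columns 1 and 2 each multiply to 21600, so every column has product 21600.
Column 3: 12×1×8×9×1×5 = 4320, so the missing entry is 21600 ÷ 4320 = 5.
Column 5: 9×1×3×5×2×10 = 2700, so the missing entry is 21600 ÷ 2700 = 8.

x = 5, p = 8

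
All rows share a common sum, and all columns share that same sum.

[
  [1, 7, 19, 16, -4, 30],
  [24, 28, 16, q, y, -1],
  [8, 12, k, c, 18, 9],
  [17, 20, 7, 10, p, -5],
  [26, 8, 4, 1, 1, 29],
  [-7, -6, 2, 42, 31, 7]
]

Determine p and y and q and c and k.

p = 20, y = 3, q = -1, c = 1, k = 21

Rows 1 and 5 both sum to 69, so that's the common total.
Row 4 has 17 + 20 + 7 + 10 − 5 = 49; the blank must be 69 − 49 = 20.
Column 5 has -4 + 18 + 20 + 1 + 31 = 66; the blank must be 69 − 66 = 3.
Column 3 has 19 + 16 + 7 + 4 + 2 = 48; the blank must be 69 − 48 = 21.
Row 3 has 8 + 12 + 21 + 18 + 9 = 68; the blank must be 69 − 68 = 1.
Row 2 has 24 + 28 + 16 + 3 − 1 = 70; the blank must be 69 − 70 = -1.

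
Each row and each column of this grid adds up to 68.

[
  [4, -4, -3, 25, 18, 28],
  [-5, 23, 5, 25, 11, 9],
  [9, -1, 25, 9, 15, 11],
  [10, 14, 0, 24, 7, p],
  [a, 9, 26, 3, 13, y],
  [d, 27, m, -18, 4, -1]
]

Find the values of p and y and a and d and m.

The known cells in row 4 total 55, leaving 68 − 55 = 13 for the blank.
The known cells in column 6 total 60, leaving 68 − 60 = 8 for the blank.
The known cells in row 5 total 59, leaving 68 − 59 = 9 for the blank.
The known cells in column 1 total 27, leaving 68 − 27 = 41 for the blank.
The known cells in row 6 total 53, leaving 68 − 53 = 15 for the blank.

p = 13, y = 8, a = 9, d = 41, m = 15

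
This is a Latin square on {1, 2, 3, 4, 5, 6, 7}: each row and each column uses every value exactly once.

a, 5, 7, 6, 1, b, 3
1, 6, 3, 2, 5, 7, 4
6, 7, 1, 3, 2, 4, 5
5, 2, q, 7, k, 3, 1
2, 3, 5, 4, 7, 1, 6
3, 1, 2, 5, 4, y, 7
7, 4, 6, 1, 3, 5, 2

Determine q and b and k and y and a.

q = 4, b = 2, k = 6, y = 6, a = 4

Cell (6,6): row 6 already has {1, 2, 3, 4, 5, 7} → 6.
Cell (4,5): column 5 already has {1, 2, 3, 4, 5, 7} → 6.
Cell (1,1): column 1 already has {1, 2, 3, 5, 6, 7} → 4.
For row 1, column 6: row 1 already has {1, 3, 4, 5, 6, 7}; that leaves 2.
For row 4, column 3: row 4 already has {1, 2, 3, 5, 6, 7}; that leaves 4.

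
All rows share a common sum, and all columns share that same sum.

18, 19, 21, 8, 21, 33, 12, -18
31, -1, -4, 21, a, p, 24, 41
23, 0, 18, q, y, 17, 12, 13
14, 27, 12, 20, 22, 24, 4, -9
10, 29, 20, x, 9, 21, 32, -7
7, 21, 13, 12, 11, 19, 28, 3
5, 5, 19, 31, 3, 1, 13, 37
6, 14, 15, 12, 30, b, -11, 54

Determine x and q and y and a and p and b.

x = 0, q = 10, y = 21, a = -3, p = 5, b = -6

Rows 1 and 4 both sum to 114, so that's the common total.
Row 5: 10 + 29 + 20 + 9 + 21 + 32 − 7 = 114, so its missing entry is 114 − 114 = 0.
Column 4: 8 + 21 + 20 + 0 + 12 + 31 + 12 = 104, so its missing entry is 114 − 104 = 10.
Row 3: 23 + 0 + 18 + 10 + 17 + 12 + 13 = 93, so its missing entry is 114 − 93 = 21.
Column 5: 21 + 21 + 22 + 9 + 11 + 3 + 30 = 117, so its missing entry is 114 − 117 = -3.
Row 2: 31 − 1 − 4 + 21 − 3 + 24 + 41 = 109, so its missing entry is 114 − 109 = 5.
Row 8: 6 + 14 + 15 + 12 + 30 − 11 + 54 = 120, so its missing entry is 114 − 120 = -6.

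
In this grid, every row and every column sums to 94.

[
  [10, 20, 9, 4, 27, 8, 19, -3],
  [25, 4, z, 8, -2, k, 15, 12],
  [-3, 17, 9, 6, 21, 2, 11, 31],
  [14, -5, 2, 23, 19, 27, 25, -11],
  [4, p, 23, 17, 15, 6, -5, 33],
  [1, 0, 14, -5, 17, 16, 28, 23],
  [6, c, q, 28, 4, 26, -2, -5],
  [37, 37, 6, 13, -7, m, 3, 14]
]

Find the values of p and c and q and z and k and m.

The known cells in row 8 total 103, leaving 94 − 103 = -9 for the blank.
The known cells in column 6 total 76, leaving 94 − 76 = 18 for the blank.
The known cells in row 2 total 80, leaving 94 − 80 = 14 for the blank.
The known cells in column 3 total 77, leaving 94 − 77 = 17 for the blank.
The known cells in row 7 total 74, leaving 94 − 74 = 20 for the blank.
The known cells in row 5 total 93, leaving 94 − 93 = 1 for the blank.

p = 1, c = 20, q = 17, z = 14, k = 18, m = -9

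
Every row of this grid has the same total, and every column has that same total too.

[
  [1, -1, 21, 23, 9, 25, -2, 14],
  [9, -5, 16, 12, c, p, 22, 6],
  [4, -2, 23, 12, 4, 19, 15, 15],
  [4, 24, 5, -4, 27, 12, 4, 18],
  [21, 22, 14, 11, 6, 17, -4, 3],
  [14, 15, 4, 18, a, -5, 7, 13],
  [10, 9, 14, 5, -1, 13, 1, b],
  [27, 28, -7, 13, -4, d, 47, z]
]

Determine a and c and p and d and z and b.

Rows 1 and 3 both sum to 90, so that's the common total.
Row 6 has 14 + 15 + 4 + 18 − 5 + 7 + 13 = 66; the blank must be 90 − 66 = 24.
Column 5 has 9 + 4 + 27 + 6 + 24 − 1 − 4 = 65; the blank must be 90 − 65 = 25.
Row 2 has 9 − 5 + 16 + 12 + 25 + 22 + 6 = 85; the blank must be 90 − 85 = 5.
Row 7 has 10 + 9 + 14 + 5 − 1 + 13 + 1 = 51; the blank must be 90 − 51 = 39.
Column 8 has 14 + 6 + 15 + 18 + 3 + 13 + 39 = 108; the blank must be 90 − 108 = -18.
Row 8 has 27 + 28 − 7 + 13 − 4 + 47 − 18 = 86; the blank must be 90 − 86 = 4.

a = 24, c = 25, p = 5, d = 4, z = -18, b = 39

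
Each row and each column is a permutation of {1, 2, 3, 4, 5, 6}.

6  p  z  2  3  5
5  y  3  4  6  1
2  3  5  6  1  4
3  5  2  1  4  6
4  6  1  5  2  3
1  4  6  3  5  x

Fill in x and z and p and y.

x = 2, z = 4, p = 1, y = 2

Cell (1,3): column 3 already has {1, 2, 3, 5, 6} → 4.
Cell (1,2): row 1 already has {2, 3, 4, 5, 6} → 1.
Cell (6,6): row 6 already has {1, 3, 4, 5, 6} → 2.
At (row 2, col 2): row 2 already has {1, 3, 4, 5, 6}, so the value is 2.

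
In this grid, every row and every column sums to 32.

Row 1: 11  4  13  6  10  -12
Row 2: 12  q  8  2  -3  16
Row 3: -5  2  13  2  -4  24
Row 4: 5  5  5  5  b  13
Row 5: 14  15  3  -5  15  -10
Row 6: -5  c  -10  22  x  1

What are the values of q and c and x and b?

Row 2: 12 + 8 + 2 − 3 + 16 = 35, so its missing entry is 32 − 35 = -3.
Column 2: 4 − 3 + 2 + 5 + 15 = 23, so its missing entry is 32 − 23 = 9.
Row 6: -5 + 9 − 10 + 22 + 1 = 17, so its missing entry is 32 − 17 = 15.
Row 4: 5 + 5 + 5 + 5 + 13 = 33, so its missing entry is 32 − 33 = -1.

q = -3, c = 9, x = 15, b = -1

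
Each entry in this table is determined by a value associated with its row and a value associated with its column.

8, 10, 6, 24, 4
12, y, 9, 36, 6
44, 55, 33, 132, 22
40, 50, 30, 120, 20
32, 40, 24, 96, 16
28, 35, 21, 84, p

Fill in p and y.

p = 14, y = 15

Each row is a constant multiple of every other row — this is a multiplication table with the headers hidden.
Row 6 is 21/6 = 7/2 times row 1, so its entry in column 5 is 4 × 7/2 = 14.
Row 2 is 9/6 = 3/2 times row 1, so its entry in column 2 is 10 × 3/2 = 15.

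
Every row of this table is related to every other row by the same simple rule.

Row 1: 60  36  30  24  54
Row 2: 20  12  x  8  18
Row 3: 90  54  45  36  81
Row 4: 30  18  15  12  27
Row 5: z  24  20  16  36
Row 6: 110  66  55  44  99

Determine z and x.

Each row is a constant multiple of every other row — this is a multiplication table with the headers hidden.
Row 5 is 24/36 = 2/3 times row 1, so its entry in column 1 is 60 × 2/3 = 40.
Row 2 is 12/36 = 1/3 times row 1, so its entry in column 3 is 30 × 1/3 = 10.

z = 40, x = 10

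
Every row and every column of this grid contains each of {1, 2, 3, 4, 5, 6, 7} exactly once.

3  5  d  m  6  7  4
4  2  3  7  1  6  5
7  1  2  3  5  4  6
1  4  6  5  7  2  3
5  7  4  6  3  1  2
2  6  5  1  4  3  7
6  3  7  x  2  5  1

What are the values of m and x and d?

At (row 1, col 3): column 3 already has {2, 3, 4, 5, 6, 7}, so the value is 1.
Cell (7,4): row 7 already has {1, 2, 3, 5, 6, 7} → 4.
Cell (1,4): row 1 already has {1, 3, 4, 5, 6, 7} → 2.

m = 2, x = 4, d = 1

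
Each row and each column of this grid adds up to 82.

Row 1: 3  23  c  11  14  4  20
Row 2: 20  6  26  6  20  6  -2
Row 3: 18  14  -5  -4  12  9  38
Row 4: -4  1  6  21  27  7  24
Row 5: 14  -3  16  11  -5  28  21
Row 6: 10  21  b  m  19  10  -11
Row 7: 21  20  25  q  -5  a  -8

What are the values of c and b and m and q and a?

c = 7, b = 7, m = 26, q = 11, a = 18

The known cells in column 6 total 64, leaving 82 − 64 = 18 for the blank.
The known cells in row 1 total 75, leaving 82 − 75 = 7 for the blank.
The known cells in row 7 total 71, leaving 82 − 71 = 11 for the blank.
The known cells in column 4 total 56, leaving 82 − 56 = 26 for the blank.
The known cells in row 6 total 75, leaving 82 − 75 = 7 for the blank.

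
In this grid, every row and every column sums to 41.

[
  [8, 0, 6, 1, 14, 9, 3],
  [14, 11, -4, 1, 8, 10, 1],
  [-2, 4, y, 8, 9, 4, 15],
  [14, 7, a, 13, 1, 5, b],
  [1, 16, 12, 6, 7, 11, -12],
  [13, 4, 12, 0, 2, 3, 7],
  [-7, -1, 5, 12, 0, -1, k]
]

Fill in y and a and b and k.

The known cells in row 7 total 8, leaving 41 − 8 = 33 for the blank.
The known cells in column 7 total 47, leaving 41 − 47 = -6 for the blank.
The known cells in row 4 total 34, leaving 41 − 34 = 7 for the blank.
The known cells in row 3 total 38, leaving 41 − 38 = 3 for the blank.

y = 3, a = 7, b = -6, k = 33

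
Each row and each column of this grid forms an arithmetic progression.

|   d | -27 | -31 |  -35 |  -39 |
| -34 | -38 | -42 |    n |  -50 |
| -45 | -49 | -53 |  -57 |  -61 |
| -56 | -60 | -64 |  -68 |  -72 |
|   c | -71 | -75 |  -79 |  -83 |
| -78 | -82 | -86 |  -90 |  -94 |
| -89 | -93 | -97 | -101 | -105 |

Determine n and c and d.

n = -46, c = -67, d = -23

Along each row the entries change by -4 per step; down each column they change by -11.
Row 2: from -34 at column 1, stepping by -4 to column 4 gives -46.
Row 5: from -71 at column 2, stepping by -4 to column 1 gives -67.
Row 1: from -27 at column 2, stepping by -4 to column 1 gives -23.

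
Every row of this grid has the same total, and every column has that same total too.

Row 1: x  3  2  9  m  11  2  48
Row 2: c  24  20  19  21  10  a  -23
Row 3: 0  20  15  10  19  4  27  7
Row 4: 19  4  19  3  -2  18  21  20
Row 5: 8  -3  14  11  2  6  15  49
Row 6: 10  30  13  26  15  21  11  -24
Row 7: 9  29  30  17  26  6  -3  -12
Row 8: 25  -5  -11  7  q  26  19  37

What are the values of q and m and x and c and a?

q = 4, m = 17, x = 10, c = 21, a = 10

Rows 3 and 4 both sum to 102, so that's the common total.
Row 8: 25 − 5 − 11 + 7 + 26 + 19 + 37 = 98, so its missing entry is 102 − 98 = 4.
Column 5: 21 + 19 − 2 + 2 + 15 + 26 + 4 = 85, so its missing entry is 102 − 85 = 17.
Row 1: 3 + 2 + 9 + 17 + 11 + 2 + 48 = 92, so its missing entry is 102 − 92 = 10.
Column 1: 10 + 0 + 19 + 8 + 10 + 9 + 25 = 81, so its missing entry is 102 − 81 = 21.
Row 2: 21 + 24 + 20 + 19 + 21 + 10 − 23 = 92, so its missing entry is 102 − 92 = 10.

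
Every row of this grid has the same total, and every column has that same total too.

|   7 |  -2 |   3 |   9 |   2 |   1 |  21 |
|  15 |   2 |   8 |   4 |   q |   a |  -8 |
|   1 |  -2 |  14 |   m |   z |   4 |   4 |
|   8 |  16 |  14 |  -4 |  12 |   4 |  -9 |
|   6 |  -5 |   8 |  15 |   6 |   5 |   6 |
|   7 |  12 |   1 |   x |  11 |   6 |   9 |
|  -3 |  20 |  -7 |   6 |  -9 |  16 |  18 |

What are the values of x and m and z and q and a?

Rows 1 and 4 both sum to 41, so that's the common total.
The known cells in column 6 total 36, leaving 41 − 36 = 5 for the blank.
The known cells in row 2 total 26, leaving 41 − 26 = 15 for the blank.
The known cells in column 5 total 37, leaving 41 − 37 = 4 for the blank.
The known cells in row 3 total 25, leaving 41 − 25 = 16 for the blank.
The known cells in row 6 total 46, leaving 41 − 46 = -5 for the blank.

x = -5, m = 16, z = 4, q = 15, a = 5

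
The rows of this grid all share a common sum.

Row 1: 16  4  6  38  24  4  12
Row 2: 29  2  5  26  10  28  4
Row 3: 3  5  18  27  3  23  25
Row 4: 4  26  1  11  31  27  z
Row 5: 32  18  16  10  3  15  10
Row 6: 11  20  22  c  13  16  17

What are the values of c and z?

Row 1 sums to 104 and so does row 3; that's the common total.
In row 6 the known cells total 99, leaving 104 − 99 = 5.
In row 4 the known cells total 100, leaving 104 − 100 = 4.

c = 5, z = 4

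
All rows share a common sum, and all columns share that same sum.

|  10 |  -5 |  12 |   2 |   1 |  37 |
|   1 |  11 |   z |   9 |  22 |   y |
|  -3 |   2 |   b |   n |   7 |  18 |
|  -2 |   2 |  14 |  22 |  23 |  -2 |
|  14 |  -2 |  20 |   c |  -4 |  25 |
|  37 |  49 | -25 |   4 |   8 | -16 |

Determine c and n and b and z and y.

Rows 1 and 4 both sum to 57, so that's the common total.
Column 6: 37 + 18 − 2 + 25 − 16 = 62, so its missing entry is 57 − 62 = -5.
Row 2: 1 + 11 + 9 + 22 − 5 = 38, so its missing entry is 57 − 38 = 19.
Row 5: 14 − 2 + 20 − 4 + 25 = 53, so its missing entry is 57 − 53 = 4.
Column 4: 2 + 9 + 22 + 4 + 4 = 41, so its missing entry is 57 − 41 = 16.
Row 3: -3 + 2 + 16 + 7 + 18 = 40, so its missing entry is 57 − 40 = 17.

c = 4, n = 16, b = 17, z = 19, y = -5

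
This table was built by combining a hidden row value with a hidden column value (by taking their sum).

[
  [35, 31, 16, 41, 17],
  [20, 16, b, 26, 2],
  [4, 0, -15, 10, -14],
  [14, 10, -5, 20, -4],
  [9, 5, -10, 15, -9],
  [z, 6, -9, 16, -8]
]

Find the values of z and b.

z = 10, b = 1

The difference between any two rows is the same in every column — this is an addition table with the headers hidden.
Row 6 minus row 1 is 16 − 41 = -25, so its entry in column 1 is 35 + (-25) = 10.
Row 2 minus row 1 is 26 − 41 = -15, so its entry in column 3 is 16 + (-15) = 1.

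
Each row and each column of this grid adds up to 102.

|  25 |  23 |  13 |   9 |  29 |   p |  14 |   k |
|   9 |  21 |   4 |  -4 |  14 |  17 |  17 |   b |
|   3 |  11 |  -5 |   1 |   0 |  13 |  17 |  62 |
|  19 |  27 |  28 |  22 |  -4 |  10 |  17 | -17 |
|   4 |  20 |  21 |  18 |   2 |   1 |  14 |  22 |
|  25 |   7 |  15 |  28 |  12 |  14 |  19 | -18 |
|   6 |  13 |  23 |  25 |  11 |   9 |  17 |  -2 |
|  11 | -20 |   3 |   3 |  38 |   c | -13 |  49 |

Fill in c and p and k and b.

Row 8: 11 − 20 + 3 + 3 + 38 − 13 + 49 = 71, so its missing entry is 102 − 71 = 31.
Row 2: 9 + 21 + 4 − 4 + 14 + 17 + 17 = 78, so its missing entry is 102 − 78 = 24.
Column 8: 24 + 62 − 17 + 22 − 18 − 2 + 49 = 120, so its missing entry is 102 − 120 = -18.
Row 1: 25 + 23 + 13 + 9 + 29 + 14 − 18 = 95, so its missing entry is 102 − 95 = 7.

c = 31, p = 7, k = -18, b = 24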